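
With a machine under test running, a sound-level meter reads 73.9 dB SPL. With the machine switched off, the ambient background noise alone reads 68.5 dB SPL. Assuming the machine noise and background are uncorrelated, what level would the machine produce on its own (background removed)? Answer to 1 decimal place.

Remove the background by subtracting linear intensities:
L_src = 10·log₁₀(10^(73.9/10) − 10^(68.5/10)) = 10·log₁₀(17470000) = 72.4 dB SPL.

72.4 dB SPL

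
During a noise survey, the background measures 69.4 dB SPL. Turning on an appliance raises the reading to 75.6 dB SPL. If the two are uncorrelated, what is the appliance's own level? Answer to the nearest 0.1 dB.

Subtract intensities: L_src = 10·log₁₀(10^(L_total/10) − 10^(L_bg/10)).
L_src = 10·log₁₀(10^(75.6/10) − 10^(69.4/10)) = 10·log₁₀(27600000) = 74.4 dB SPL.

74.4 dB SPL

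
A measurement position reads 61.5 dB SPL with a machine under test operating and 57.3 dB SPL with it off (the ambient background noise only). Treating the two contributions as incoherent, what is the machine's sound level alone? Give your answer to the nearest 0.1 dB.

59.4 dB SPL

Subtract intensities: L_src = 10·log₁₀(10^(L_total/10) − 10^(L_bg/10)).
L_src = 10·log₁₀(10^(61.5/10) − 10^(57.3/10)) = 10·log₁₀(875500) = 59.4 dB SPL.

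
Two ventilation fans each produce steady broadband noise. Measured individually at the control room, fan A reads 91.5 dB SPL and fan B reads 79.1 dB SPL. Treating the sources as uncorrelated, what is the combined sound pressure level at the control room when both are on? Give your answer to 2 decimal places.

Incoherent sources sum as intensities:
L_total = 10·log₁₀(10^(91.5/10) + 10^(79.1/10)) = 10·log₁₀(1494000000) = 91.74 dB SPL.

91.74 dB SPL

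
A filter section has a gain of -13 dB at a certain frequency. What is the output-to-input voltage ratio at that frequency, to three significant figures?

0.224

Voltage ratio = 10^(dB/20).
10^(-13/20) = 10^(-0.6500) = 0.224.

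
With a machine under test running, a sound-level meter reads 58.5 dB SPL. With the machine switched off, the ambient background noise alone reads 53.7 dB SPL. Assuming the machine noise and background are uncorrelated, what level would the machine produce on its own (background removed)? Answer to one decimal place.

Subtract intensities: L_src = 10·log₁₀(10^(L_total/10) − 10^(L_bg/10)).
L_src = 10·log₁₀(10^(58.5/10) − 10^(53.7/10)) = 10·log₁₀(473500) = 56.8 dB SPL.

56.8 dB SPL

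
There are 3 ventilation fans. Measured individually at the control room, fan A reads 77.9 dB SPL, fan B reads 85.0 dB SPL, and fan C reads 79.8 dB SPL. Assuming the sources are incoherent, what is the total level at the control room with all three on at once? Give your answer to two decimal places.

86.75 dB SPL

Add the sources as powers (linear), then convert back to dB:
L_total = 10·log₁₀(10^(77.9/10) + 10^(85.0/10) + 10^(79.8/10)) = 10·log₁₀(473400000) = 86.75 dB SPL.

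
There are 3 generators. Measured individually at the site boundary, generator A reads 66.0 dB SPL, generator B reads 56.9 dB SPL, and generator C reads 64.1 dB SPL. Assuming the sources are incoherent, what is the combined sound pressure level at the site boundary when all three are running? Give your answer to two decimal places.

68.48 dB SPL

Incoherent sources sum as intensities:
L_total = 10·log₁₀(10^(66.0/10) + 10^(56.9/10) + 10^(64.1/10)) = 10·log₁₀(7041000) = 68.48 dB SPL.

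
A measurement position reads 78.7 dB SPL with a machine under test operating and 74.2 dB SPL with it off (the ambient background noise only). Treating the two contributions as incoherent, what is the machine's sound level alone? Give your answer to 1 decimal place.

Background correction is a power subtraction:
L_src = 10·log₁₀(10^(78.7/10) − 10^(74.2/10)) = 10·log₁₀(47830000) = 76.8 dB SPL.

76.8 dB SPL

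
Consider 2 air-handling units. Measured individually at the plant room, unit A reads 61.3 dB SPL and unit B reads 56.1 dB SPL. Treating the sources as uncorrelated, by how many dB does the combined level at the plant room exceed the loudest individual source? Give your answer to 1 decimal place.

Uncorrelated sources add in intensity (power), not in dB.
L_total = 10·log₁₀(10^(61.3/10) + 10^(56.1/10)) = 62.45 dB SPL.
Excess over the loudest (61.3 dB): 62.45 − 61.3 = 1.1 dB.

1.1 dB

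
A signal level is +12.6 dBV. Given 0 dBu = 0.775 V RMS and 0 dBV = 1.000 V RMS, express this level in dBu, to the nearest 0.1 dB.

The offset between the scales is 20·log₁₀(0.775/1.000) = −2.214 dB.
So dBu = +12.6 + 2.214 = +14.8 dBu.

+14.8 dBu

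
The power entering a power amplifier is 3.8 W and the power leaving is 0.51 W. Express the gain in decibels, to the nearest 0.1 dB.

-8.7 dB

Power ratio → dB uses the 10·log₁₀ form:
10·log₁₀(0.51/3.8) = 10·log₁₀(0.1342) = -8.7 dB.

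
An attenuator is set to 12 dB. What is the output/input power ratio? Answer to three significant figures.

0.0631

Power ratio = 10^(dB/10).
10^(-12/10) = 10^(-1.200) = 0.0631.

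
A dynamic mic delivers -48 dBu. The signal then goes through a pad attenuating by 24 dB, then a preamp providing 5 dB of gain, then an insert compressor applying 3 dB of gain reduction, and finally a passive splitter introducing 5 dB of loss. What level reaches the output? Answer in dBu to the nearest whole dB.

-75 dBu

Gain stages sum in dB:
-48 − 24 + 5 − 3 − 5 = -75 dBu.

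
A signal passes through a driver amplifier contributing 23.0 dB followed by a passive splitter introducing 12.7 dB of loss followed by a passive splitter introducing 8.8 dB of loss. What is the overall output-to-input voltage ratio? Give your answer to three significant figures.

1.19

Net gain = 23.0 + (−12.7) + (−8.8) = 1.5 dB.
Voltage ratio = 10^(1.5/20) = 1.19.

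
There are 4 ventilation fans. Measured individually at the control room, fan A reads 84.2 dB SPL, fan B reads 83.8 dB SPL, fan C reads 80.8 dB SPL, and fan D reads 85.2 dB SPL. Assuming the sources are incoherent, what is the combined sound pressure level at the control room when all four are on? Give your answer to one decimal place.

Incoherent sources sum as intensities:
L_total = 10·log₁₀(10^(84.2/10) + 10^(83.8/10) + 10^(80.8/10) + 10^(85.2/10)) = 10·log₁₀(954300000) = 89.8 dB SPL.

89.8 dB SPL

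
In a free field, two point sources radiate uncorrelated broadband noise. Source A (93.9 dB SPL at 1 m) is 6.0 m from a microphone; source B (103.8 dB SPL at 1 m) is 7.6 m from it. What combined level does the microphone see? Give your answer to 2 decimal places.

At the listener: L_A = 93.9 − 20·log₁₀(6.0) = 78.337 dB; L_B = 103.8 − 20·log₁₀(7.6) = 86.184 dB.
Combined: 10·log₁₀(10^(78.337/10)+10^(86.184/10)) = 86.84 dB SPL.

86.84 dB SPL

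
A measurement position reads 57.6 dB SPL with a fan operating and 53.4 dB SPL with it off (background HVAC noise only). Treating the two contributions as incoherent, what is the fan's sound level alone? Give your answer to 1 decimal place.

55.5 dB SPL

Subtract intensities: L_src = 10·log₁₀(10^(L_total/10) − 10^(L_bg/10)).
L_src = 10·log₁₀(10^(57.6/10) − 10^(53.4/10)) = 10·log₁₀(356700) = 55.5 dB SPL.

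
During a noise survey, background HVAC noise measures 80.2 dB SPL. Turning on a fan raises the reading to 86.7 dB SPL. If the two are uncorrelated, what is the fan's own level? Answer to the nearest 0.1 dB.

Subtract intensities: L_src = 10·log₁₀(10^(L_total/10) − 10^(L_bg/10)).
L_src = 10·log₁₀(10^(86.7/10) − 10^(80.2/10)) = 10·log₁₀(363000000) = 85.6 dB SPL.

85.6 dB SPL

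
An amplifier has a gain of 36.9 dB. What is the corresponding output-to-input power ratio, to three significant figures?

4900

Power ratio = 10^(dB/10).
10^(36.9/10) = 10^(3.690) = 4900.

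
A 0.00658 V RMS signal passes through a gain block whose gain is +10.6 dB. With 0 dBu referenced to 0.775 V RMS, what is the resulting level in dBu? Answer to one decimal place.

-30.8 dBu

Input level: 20·log₁₀(0.00658/0.775) = -41.42 dBu.
Output: -41.42 + 10.6 = -30.8 dBu.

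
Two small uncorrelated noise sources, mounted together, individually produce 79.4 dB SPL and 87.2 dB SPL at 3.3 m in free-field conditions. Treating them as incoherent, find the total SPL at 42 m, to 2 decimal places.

Combined at 3.3 m: 10·log₁₀(10^(79.4/10)+10^(87.2/10)) = 87.867 dB SPL.
Then apply −20·log₁₀(42/3.3) = -22.095 dB → 65.77 dB SPL.

65.77 dB SPL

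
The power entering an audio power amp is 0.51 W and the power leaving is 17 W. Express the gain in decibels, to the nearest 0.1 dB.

For a power ratio, dB = 10·log₁₀(P₂/P₁).
10·log₁₀(17/0.51) = 10·log₁₀(33.33) = 15.2 dB.

15.2 dB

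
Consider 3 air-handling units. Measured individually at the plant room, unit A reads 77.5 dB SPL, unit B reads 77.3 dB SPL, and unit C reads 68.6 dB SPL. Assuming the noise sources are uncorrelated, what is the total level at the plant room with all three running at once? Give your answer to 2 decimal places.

80.69 dB SPL

Add the sources as powers (linear), then convert back to dB:
L_total = 10·log₁₀(10^(77.5/10) + 10^(77.3/10) + 10^(68.6/10)) = 10·log₁₀(117200000) = 80.69 dB SPL.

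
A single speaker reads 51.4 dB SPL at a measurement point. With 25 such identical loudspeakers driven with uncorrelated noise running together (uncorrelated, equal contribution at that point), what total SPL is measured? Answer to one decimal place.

25 equal incoherent sources raise the level by 10·log₁₀(25) = 13.98 dB.
L_total = 51.4 + 13.98 = 65.4 dB SPL.

65.4 dB SPL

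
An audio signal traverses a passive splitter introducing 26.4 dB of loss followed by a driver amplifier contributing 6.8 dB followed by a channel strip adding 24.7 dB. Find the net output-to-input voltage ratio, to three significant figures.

Net gain = (−26.4) + 6.8 + 24.7 = 5.1 dB.
Voltage ratio = 10^(5.1/20) = 1.80.

1.80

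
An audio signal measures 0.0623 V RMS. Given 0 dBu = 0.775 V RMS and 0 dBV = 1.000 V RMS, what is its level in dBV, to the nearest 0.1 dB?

dBV = 20·log₁₀(V / 1.000 V).
20·log₁₀(0.0623/1.000) = -24.1 dBV.

-24.1 dBV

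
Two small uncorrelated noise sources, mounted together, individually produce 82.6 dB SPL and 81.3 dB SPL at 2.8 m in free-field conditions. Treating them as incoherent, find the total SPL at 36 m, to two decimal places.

62.83 dB SPL

Combined at 2.8 m: 10·log₁₀(10^(82.6/10)+10^(81.3/10)) = 85.009 dB SPL.
Then apply −20·log₁₀(36/2.8) = -22.183 dB → 62.83 dB SPL.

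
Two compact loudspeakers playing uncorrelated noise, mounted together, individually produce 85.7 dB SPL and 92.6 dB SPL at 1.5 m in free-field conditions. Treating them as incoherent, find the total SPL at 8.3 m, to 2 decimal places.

Combined at 1.5 m: 10·log₁₀(10^(85.7/10)+10^(92.6/10)) = 93.407 dB SPL.
Then apply −20·log₁₀(8.3/1.5) = -14.860 dB → 78.55 dB SPL.

78.55 dB SPL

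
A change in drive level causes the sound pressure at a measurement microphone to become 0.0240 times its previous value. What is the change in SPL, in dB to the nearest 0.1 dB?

SPL change from a pressure ratio uses the 20·log₁₀ form:
20·log₁₀(0.0240) = -32.4 dB.

-32.4 dB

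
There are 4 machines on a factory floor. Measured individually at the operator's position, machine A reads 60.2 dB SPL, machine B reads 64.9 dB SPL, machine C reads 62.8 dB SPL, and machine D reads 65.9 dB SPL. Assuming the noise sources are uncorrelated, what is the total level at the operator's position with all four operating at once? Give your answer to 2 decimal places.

69.97 dB SPL

Add the sources as powers (linear), then convert back to dB:
L_total = 10·log₁₀(10^(60.2/10) + 10^(64.9/10) + 10^(62.8/10) + 10^(65.9/10)) = 10·log₁₀(9933000) = 69.97 dB SPL.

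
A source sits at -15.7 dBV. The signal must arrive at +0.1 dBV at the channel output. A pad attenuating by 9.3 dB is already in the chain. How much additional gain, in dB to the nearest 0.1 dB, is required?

The required make-up gain is the shortfall in the dB sum.
G = +0.1 − (-15.7) + 9.3 = 25.1 dB.

25.1 dB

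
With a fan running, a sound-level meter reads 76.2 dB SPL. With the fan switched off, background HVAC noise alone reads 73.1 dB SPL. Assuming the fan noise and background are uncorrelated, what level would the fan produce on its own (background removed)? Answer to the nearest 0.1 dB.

Subtract intensities: L_src = 10·log₁₀(10^(L_total/10) − 10^(L_bg/10)).
L_src = 10·log₁₀(10^(76.2/10) − 10^(73.1/10)) = 10·log₁₀(21270000) = 73.3 dB SPL.

73.3 dB SPL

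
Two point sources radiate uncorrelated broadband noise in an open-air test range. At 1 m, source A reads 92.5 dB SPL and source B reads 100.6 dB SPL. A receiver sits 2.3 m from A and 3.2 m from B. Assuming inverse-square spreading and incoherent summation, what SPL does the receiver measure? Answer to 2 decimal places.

91.64 dB SPL

At the listener: L_A = 92.5 − 20·log₁₀(2.3) = 85.265 dB; L_B = 100.6 − 20·log₁₀(3.2) = 90.497 dB.
Combined: 10·log₁₀(10^(85.265/10)+10^(90.497/10)) = 91.64 dB SPL.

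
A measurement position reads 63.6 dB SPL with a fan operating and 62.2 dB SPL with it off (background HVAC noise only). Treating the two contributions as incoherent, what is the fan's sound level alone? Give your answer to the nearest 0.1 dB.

Subtract intensities: L_src = 10·log₁₀(10^(L_total/10) − 10^(L_bg/10)).
L_src = 10·log₁₀(10^(63.6/10) − 10^(62.2/10)) = 10·log₁₀(631300) = 58.0 dB SPL.

58.0 dB SPL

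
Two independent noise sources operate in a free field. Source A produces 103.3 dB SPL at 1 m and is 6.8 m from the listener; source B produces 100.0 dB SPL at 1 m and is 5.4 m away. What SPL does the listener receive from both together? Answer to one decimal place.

89.1 dB SPL

At the listener: L_A = 103.3 − 20·log₁₀(6.8) = 86.65 dB; L_B = 100.0 − 20·log₁₀(5.4) = 85.35 dB.
Combined: 10·log₁₀(10^(86.65/10)+10^(85.35/10)) = 89.1 dB SPL.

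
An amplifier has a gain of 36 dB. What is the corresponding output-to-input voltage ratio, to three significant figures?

63.1

Voltage ratio = 10^(dB/20).
10^(36/20) = 10^(1.800) = 63.1.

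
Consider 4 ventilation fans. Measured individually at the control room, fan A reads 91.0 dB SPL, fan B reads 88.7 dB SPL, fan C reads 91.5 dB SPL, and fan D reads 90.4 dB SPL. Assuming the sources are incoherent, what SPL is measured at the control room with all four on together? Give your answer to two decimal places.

Uncorrelated sources add in intensity (power), not in dB.
L_total = 10·log₁₀(10^(91.0/10) + 10^(88.7/10) + 10^(91.5/10) + 10^(90.4/10)) = 10·log₁₀(4509000000) = 96.54 dB SPL.

96.54 dB SPL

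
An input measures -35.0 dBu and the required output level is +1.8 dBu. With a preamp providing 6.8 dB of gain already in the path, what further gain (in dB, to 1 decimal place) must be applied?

30.0 dB

The required make-up gain is the shortfall in the dB sum.
G = +1.8 − (-35.0) − 6.8 = 30.0 dB.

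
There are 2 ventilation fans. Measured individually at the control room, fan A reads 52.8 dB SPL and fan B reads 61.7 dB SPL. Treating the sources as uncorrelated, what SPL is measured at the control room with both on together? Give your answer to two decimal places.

Incoherent sources sum as intensities:
L_total = 10·log₁₀(10^(52.8/10) + 10^(61.7/10)) = 10·log₁₀(1670000) = 62.23 dB SPL.

62.23 dB SPL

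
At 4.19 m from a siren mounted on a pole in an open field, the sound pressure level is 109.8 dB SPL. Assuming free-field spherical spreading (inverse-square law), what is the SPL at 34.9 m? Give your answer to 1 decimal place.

91.4 dB SPL

Inverse-square spreading gives ΔL = −20·log₁₀(d₂/d₁).
ΔL = −20·log₁₀(34.9/4.19) = -18.41 dB, so L₂ = 109.8 + (-18.41) = 91.4 dB SPL.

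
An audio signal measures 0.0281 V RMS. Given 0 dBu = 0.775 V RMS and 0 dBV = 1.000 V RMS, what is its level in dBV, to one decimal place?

-31.0 dBV

dBV = 20·log₁₀(V / 1.000 V).
20·log₁₀(0.0281/1.000) = -31.0 dBV.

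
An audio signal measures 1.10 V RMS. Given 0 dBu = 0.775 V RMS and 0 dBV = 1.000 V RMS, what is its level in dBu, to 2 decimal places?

+3.04 dBu

dBu = 20·log₁₀(V / 0.775 V).
20·log₁₀(1.10/0.775) = +3.04 dBu.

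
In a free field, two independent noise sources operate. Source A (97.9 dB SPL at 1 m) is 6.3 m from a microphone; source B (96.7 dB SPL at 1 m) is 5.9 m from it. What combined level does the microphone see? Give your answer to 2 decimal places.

84.62 dB SPL

At the listener: L_A = 97.9 − 20·log₁₀(6.3) = 81.913 dB; L_B = 96.7 − 20·log₁₀(5.9) = 81.283 dB.
Combined: 10·log₁₀(10^(81.913/10)+10^(81.283/10)) = 84.62 dB SPL.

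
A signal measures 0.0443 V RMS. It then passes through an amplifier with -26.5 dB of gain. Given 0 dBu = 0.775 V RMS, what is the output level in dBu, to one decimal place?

-51.4 dBu

Input level: 20·log₁₀(0.0443/0.775) = -24.86 dBu.
Output: -24.86 − 26.5 = -51.4 dBu.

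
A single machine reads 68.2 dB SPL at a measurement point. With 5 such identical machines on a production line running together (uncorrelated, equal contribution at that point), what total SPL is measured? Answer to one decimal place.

75.2 dB SPL

5 equal incoherent sources raise the level by 10·log₁₀(5) = 6.99 dB.
L_total = 68.2 + 6.99 = 75.2 dB SPL.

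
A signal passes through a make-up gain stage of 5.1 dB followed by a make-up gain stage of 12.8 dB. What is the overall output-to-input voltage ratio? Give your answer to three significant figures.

7.85

Net gain = 5.1 + 12.8 = 17.9 dB.
Voltage ratio = 10^(17.9/20) = 7.85.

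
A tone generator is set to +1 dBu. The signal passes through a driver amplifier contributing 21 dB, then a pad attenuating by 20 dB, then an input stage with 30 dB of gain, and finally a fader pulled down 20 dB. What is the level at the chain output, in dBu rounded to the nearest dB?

+12 dBu

Cascaded gains and losses add directly in dB.
+1 + 21 − 20 + 30 − 20 = +12 dBu.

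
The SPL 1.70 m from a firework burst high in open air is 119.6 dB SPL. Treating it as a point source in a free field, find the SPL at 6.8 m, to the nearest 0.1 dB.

107.6 dB SPL

Inverse-square spreading gives ΔL = −20·log₁₀(d₂/d₁).
ΔL = −20·log₁₀(6.8/1.70) = -12.04 dB, so L₂ = 119.6 + (-12.04) = 107.6 dB SPL.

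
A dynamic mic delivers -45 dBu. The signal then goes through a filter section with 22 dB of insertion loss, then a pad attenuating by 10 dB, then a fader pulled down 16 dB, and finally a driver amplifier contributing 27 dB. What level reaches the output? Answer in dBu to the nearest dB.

-66 dBu

Gain stages sum in dB:
-45 − 22 − 10 − 16 + 27 = -66 dBu.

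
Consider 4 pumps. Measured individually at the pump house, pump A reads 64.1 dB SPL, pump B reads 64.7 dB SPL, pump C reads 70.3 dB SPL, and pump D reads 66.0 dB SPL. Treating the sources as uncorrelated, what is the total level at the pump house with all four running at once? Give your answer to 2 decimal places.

73.06 dB SPL

Uncorrelated sources add in intensity (power), not in dB.
L_total = 10·log₁₀(10^(64.1/10) + 10^(64.7/10) + 10^(70.3/10) + 10^(66.0/10)) = 10·log₁₀(20220000) = 73.06 dB SPL.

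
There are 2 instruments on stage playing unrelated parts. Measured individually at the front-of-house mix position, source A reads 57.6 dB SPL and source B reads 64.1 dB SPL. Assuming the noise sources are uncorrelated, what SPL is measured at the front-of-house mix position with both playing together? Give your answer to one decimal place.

Incoherent sources sum as intensities:
L_total = 10·log₁₀(10^(57.6/10) + 10^(64.1/10)) = 10·log₁₀(3146000) = 65.0 dB SPL.

65.0 dB SPL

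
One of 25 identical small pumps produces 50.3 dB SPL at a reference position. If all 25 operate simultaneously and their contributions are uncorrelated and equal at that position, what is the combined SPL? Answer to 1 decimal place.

25 equal incoherent sources raise the level by 10·log₁₀(25) = 13.98 dB.
L_total = 50.3 + 13.98 = 64.3 dB SPL.

64.3 dB SPL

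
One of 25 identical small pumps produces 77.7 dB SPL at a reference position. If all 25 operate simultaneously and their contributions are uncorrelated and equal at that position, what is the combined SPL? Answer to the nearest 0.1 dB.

25 equal incoherent sources raise the level by 10·log₁₀(25) = 13.98 dB.
L_total = 77.7 + 13.98 = 91.7 dB SPL.

91.7 dB SPL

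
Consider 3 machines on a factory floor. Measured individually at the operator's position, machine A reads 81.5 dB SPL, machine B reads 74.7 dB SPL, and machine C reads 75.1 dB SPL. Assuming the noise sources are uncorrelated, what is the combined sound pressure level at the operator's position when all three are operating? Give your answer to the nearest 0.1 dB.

Add the sources as powers (linear), then convert back to dB:
L_total = 10·log₁₀(10^(81.5/10) + 10^(74.7/10) + 10^(75.1/10)) = 10·log₁₀(203100000) = 83.1 dB SPL.

83.1 dB SPL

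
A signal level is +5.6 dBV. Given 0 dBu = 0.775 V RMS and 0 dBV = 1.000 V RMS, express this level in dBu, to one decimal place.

+7.8 dBu

The offset between the scales is 20·log₁₀(0.775/1.000) = −2.214 dB.
So dBu = +5.6 + 2.214 = +7.8 dBu.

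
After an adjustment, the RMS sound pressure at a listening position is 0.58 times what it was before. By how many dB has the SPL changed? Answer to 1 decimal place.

-4.7 dB

SPL change from a pressure ratio uses the 20·log₁₀ form:
20·log₁₀(0.58) = -4.7 dB.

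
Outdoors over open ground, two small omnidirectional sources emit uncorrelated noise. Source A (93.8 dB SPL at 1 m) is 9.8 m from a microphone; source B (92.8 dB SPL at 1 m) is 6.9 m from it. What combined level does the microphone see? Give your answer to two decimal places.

At the listener: L_A = 93.8 − 20·log₁₀(9.8) = 73.975 dB; L_B = 92.8 − 20·log₁₀(6.9) = 76.023 dB.
Combined: 10·log₁₀(10^(73.975/10)+10^(76.023/10)) = 78.13 dB SPL.

78.13 dB SPL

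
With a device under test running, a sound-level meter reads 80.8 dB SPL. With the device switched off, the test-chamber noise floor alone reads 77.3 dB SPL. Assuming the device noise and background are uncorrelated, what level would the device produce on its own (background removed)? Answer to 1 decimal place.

78.2 dB SPL

Subtract intensities: L_src = 10·log₁₀(10^(L_total/10) − 10^(L_bg/10)).
L_src = 10·log₁₀(10^(80.8/10) − 10^(77.3/10)) = 10·log₁₀(66520000) = 78.2 dB SPL.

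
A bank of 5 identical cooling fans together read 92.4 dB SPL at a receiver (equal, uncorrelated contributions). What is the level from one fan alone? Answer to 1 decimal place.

5 equal incoherent sources add 10·log₁₀(5) = 6.99 dB over one source.
L_one = 92.4 − 6.99 = 85.4 dB SPL.

85.4 dB SPL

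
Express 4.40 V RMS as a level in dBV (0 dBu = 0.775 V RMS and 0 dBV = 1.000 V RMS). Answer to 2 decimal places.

dBV = 20·log₁₀(V / 1.000 V).
20·log₁₀(4.40/1.000) = +12.87 dBV.

+12.87 dBV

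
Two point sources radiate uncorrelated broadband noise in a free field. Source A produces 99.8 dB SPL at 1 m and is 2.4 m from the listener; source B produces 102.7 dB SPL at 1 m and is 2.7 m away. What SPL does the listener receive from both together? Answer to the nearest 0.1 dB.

96.2 dB SPL

At the listener: L_A = 99.8 − 20·log₁₀(2.4) = 92.20 dB; L_B = 102.7 − 20·log₁₀(2.7) = 94.07 dB.
Combined: 10·log₁₀(10^(92.20/10)+10^(94.07/10)) = 96.2 dB SPL.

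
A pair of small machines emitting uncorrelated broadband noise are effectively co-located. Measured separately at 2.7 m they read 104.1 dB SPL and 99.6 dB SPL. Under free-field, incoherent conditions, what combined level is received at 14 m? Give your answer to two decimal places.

91.12 dB SPL

Combined at 2.7 m: 10·log₁₀(10^(104.1/10)+10^(99.6/10)) = 105.419 dB SPL.
Then apply −20·log₁₀(14/2.7) = -14.295 dB → 91.12 dB SPL.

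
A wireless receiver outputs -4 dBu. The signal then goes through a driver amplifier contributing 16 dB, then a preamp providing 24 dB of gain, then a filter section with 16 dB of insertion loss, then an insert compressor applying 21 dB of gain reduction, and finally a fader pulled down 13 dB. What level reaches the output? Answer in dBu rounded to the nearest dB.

-14 dBu

Gain stages sum in dB:
-4 + 16 + 24 − 16 − 21 − 13 = -14 dBu.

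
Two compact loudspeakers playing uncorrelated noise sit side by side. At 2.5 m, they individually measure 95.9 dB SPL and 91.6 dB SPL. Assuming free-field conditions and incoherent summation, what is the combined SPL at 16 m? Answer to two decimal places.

Combined at 2.5 m: 10·log₁₀(10^(95.9/10)+10^(91.6/10)) = 97.272 dB SPL.
Then apply −20·log₁₀(16/2.5) = -16.124 dB → 81.15 dB SPL.

81.15 dB SPL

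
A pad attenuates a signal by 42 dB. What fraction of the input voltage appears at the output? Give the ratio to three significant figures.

Voltage ratio = 10^(dB/20).
10^(-42/20) = 10^(-2.100) = 0.00794.

0.00794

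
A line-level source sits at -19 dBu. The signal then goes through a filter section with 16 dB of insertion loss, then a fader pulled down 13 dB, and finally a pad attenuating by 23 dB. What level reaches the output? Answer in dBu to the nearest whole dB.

-71 dBu

In dB, series stages simply add:
-19 − 16 − 13 − 23 = -71 dBu.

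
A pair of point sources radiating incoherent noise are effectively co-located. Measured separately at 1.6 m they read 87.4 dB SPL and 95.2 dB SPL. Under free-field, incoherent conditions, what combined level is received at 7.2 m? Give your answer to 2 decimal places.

82.80 dB SPL

Combined at 1.6 m: 10·log₁₀(10^(87.4/10)+10^(95.2/10)) = 95.867 dB SPL.
Then apply −20·log₁₀(7.2/1.6) = -13.064 dB → 82.80 dB SPL.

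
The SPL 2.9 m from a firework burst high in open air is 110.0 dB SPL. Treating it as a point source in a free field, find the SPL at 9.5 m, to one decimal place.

Free-field point source: level drops by 20·log₁₀ of the distance ratio.
ΔL = −20·log₁₀(9.5/2.9) = -10.31 dB, so L₂ = 110.0 + (-10.31) = 99.7 dB SPL.

99.7 dB SPL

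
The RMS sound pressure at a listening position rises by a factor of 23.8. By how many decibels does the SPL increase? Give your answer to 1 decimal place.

27.5 dB

SPL change from a pressure ratio uses the 20·log₁₀ form:
20·log₁₀(23.8) = 27.5 dB.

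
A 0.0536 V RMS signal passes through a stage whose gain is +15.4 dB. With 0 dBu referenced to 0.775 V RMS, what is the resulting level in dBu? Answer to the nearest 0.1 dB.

-7.8 dBu

Input level: 20·log₁₀(0.0536/0.775) = -23.20 dBu.
Output: -23.20 + 15.4 = -7.8 dBu.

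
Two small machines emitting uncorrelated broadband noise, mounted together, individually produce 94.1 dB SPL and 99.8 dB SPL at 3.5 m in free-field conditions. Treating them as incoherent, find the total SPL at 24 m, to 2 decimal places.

Combined at 3.5 m: 10·log₁₀(10^(94.1/10)+10^(99.8/10)) = 100.835 dB SPL.
Then apply −20·log₁₀(24/3.5) = -16.723 dB → 84.11 dB SPL.

84.11 dB SPL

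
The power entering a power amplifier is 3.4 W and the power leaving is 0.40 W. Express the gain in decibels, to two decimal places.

For a power ratio, dB = 10·log₁₀(P₂/P₁).
10·log₁₀(0.40/3.4) = 10·log₁₀(0.1176) = -9.29 dB.

-9.29 dB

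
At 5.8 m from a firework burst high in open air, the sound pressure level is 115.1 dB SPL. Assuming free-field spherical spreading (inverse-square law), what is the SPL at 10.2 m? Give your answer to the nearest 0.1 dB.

Free-field point source: level drops by 20·log₁₀ of the distance ratio.
ΔL = −20·log₁₀(10.2/5.8) = -4.90 dB, so L₂ = 115.1 + (-4.90) = 110.2 dB SPL.

110.2 dB SPL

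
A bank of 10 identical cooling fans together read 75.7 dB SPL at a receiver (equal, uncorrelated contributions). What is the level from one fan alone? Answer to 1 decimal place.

10 equal incoherent sources add 10·log₁₀(10) = 10.00 dB over one source.
L_one = 75.7 − 10.00 = 65.7 dB SPL.

65.7 dB SPL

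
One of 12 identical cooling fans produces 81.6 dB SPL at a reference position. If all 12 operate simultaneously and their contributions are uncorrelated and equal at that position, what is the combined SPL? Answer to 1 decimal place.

92.4 dB SPL

12 equal incoherent sources raise the level by 10·log₁₀(12) = 10.79 dB.
L_total = 81.6 + 10.79 = 92.4 dB SPL.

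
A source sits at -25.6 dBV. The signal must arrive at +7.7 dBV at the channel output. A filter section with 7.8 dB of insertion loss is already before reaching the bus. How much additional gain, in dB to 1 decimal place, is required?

The required make-up gain is the shortfall in the dB sum.
G = +7.7 − (-25.6) + 7.8 = 41.1 dB.

41.1 dB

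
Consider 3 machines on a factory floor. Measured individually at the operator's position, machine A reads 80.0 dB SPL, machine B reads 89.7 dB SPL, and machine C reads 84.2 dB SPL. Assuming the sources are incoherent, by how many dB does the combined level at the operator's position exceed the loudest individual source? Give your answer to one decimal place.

Add the sources as powers (linear), then convert back to dB:
L_total = 10·log₁₀(10^(80.0/10) + 10^(89.7/10) + 10^(84.2/10)) = 91.13 dB SPL.
Excess over the loudest (89.7 dB): 91.13 − 89.7 = 1.4 dB.

1.4 dB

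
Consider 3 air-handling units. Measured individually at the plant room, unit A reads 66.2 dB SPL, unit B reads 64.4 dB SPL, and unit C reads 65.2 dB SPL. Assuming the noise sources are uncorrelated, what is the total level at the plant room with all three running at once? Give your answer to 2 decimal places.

70.10 dB SPL

Incoherent sources sum as intensities:
L_total = 10·log₁₀(10^(66.2/10) + 10^(64.4/10) + 10^(65.2/10)) = 10·log₁₀(10230000) = 70.10 dB SPL.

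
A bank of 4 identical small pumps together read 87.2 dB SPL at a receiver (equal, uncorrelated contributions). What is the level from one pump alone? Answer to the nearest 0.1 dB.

81.2 dB SPL

4 equal incoherent sources add 10·log₁₀(4) = 6.02 dB over one source.
L_one = 87.2 − 6.02 = 81.2 dB SPL.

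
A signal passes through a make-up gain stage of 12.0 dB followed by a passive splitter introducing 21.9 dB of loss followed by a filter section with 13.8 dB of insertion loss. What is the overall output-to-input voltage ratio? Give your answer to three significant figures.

0.0653

Net gain = 12.0 + (−21.9) + (−13.8) = -23.7 dB.
Voltage ratio = 10^(-23.7/20) = 0.0653.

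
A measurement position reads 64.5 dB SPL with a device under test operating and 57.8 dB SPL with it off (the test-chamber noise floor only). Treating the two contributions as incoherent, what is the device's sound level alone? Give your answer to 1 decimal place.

Remove the background by subtracting linear intensities:
L_src = 10·log₁₀(10^(64.5/10) − 10^(57.8/10)) = 10·log₁₀(2216000) = 63.5 dB SPL.

63.5 dB SPL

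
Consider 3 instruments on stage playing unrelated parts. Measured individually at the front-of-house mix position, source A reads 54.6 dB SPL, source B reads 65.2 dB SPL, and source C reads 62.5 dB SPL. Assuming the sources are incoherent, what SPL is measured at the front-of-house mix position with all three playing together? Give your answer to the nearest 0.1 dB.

Add the sources as powers (linear), then convert back to dB:
L_total = 10·log₁₀(10^(54.6/10) + 10^(65.2/10) + 10^(62.5/10)) = 10·log₁₀(5378000) = 67.3 dB SPL.

67.3 dB SPL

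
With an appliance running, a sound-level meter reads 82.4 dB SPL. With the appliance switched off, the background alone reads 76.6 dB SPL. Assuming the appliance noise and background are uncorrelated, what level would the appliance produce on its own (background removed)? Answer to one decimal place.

Subtract intensities: L_src = 10·log₁₀(10^(L_total/10) − 10^(L_bg/10)).
L_src = 10·log₁₀(10^(82.4/10) − 10^(76.6/10)) = 10·log₁₀(128100000) = 81.1 dB SPL.

81.1 dB SPL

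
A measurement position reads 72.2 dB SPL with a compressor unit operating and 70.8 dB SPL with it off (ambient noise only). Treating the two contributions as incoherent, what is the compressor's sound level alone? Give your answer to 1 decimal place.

66.6 dB SPL

Background correction is a power subtraction:
L_src = 10·log₁₀(10^(72.2/10) − 10^(70.8/10)) = 10·log₁₀(4573000) = 66.6 dB SPL.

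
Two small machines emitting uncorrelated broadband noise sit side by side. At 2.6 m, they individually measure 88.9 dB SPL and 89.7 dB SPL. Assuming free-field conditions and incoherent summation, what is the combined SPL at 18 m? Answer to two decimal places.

75.52 dB SPL

Combined at 2.6 m: 10·log₁₀(10^(88.9/10)+10^(89.7/10)) = 92.329 dB SPL.
Then apply −20·log₁₀(18/2.6) = -16.806 dB → 75.52 dB SPL.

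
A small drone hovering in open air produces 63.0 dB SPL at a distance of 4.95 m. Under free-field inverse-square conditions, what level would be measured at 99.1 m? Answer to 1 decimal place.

For a point source in a free field, ΔL = −20·log₁₀(d₂/d₁).
ΔL = −20·log₁₀(99.1/4.95) = -26.03 dB, so L₂ = 63.0 + (-26.03) = 37.0 dB SPL.

37.0 dB SPL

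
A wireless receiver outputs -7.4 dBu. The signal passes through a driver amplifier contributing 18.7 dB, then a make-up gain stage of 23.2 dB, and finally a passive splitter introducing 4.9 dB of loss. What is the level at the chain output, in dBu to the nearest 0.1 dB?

+29.6 dBu

Gain stages sum in dB:
-7.4 + 18.7 + 23.2 − 4.9 = +29.6 dBu.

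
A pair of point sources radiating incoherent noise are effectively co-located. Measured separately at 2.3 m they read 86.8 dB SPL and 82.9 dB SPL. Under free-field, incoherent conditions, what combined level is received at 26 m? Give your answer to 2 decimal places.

67.22 dB SPL

Combined at 2.3 m: 10·log₁₀(10^(86.8/10)+10^(82.9/10)) = 88.284 dB SPL.
Then apply −20·log₁₀(26/2.3) = -21.065 dB → 67.22 dB SPL.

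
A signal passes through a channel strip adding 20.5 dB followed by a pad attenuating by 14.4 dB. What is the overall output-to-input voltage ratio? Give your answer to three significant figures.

2.02

Net gain = 20.5 + (−14.4) = 6.1 dB.
Voltage ratio = 10^(6.1/20) = 2.02.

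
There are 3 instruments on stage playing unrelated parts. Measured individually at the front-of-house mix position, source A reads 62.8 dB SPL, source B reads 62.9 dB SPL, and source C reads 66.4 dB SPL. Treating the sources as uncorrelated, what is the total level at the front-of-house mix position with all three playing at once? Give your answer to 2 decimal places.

69.15 dB SPL

Incoherent sources sum as intensities:
L_total = 10·log₁₀(10^(62.8/10) + 10^(62.9/10) + 10^(66.4/10)) = 10·log₁₀(8220000) = 69.15 dB SPL.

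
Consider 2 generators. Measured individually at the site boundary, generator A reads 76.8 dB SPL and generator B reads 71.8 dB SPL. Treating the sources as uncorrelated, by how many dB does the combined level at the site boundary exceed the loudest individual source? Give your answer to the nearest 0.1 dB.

1.2 dB

Uncorrelated sources add in intensity (power), not in dB.
L_total = 10·log₁₀(10^(76.8/10) + 10^(71.8/10)) = 77.99 dB SPL.
Excess over the loudest (76.8 dB): 77.99 − 76.8 = 1.2 dB.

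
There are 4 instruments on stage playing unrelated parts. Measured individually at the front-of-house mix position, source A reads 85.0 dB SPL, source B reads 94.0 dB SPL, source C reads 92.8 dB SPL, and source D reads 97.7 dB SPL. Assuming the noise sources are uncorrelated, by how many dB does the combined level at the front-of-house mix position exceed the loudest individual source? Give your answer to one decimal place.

Add the sources as powers (linear), then convert back to dB:
L_total = 10·log₁₀(10^(85.0/10) + 10^(94.0/10) + 10^(92.8/10) + 10^(97.7/10)) = 100.26 dB SPL.
Excess over the loudest (97.7 dB): 100.26 − 97.7 = 2.6 dB.

2.6 dB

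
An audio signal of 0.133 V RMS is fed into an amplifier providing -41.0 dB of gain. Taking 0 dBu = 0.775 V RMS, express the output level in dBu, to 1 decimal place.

-56.3 dBu

Input level: 20·log₁₀(0.133/0.775) = -15.31 dBu.
Output: -15.31 − 41.0 = -56.3 dBu.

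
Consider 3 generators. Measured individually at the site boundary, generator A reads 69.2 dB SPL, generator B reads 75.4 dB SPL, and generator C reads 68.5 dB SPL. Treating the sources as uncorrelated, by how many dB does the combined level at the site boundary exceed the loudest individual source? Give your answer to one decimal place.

1.6 dB

Add the sources as powers (linear), then convert back to dB:
L_total = 10·log₁₀(10^(69.2/10) + 10^(75.4/10) + 10^(68.5/10)) = 77.00 dB SPL.
Excess over the loudest (75.4 dB): 77.00 − 75.4 = 1.6 dB.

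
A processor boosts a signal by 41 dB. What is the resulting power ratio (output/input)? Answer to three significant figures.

Power ratio = 10^(dB/10).
10^(41/10) = 10^(4.100) = 12600.

12600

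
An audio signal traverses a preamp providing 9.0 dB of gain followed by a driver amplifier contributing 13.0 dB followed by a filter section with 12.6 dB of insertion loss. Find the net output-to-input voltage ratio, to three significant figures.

Net gain = 9.0 + 13.0 + (−12.6) = 9.4 dB.
Voltage ratio = 10^(9.4/20) = 2.95.

2.95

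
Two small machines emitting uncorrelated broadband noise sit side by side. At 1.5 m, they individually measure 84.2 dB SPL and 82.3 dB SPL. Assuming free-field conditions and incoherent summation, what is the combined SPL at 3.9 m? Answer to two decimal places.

Combined at 1.5 m: 10·log₁₀(10^(84.2/10)+10^(82.3/10)) = 86.363 dB SPL.
Then apply −20·log₁₀(3.9/1.5) = -8.299 dB → 78.06 dB SPL.

78.06 dB SPL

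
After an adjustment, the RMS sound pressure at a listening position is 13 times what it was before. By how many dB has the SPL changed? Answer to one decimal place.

22.3 dB

Sound pressure is an amplitude quantity: ΔL = 20·log₁₀(p₂/p₁).
20·log₁₀(13) = 22.3 dB.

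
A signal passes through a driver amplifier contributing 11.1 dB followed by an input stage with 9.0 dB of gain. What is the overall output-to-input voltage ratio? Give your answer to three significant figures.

10.1

Net gain = 11.1 + 9.0 = 20.1 dB.
Voltage ratio = 10^(20.1/20) = 10.1.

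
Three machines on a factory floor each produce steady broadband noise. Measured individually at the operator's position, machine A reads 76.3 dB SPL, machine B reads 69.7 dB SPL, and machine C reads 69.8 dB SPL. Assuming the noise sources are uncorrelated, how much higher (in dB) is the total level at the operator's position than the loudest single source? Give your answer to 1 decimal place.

1.6 dB

Uncorrelated sources add in intensity (power), not in dB.
L_total = 10·log₁₀(10^(76.3/10) + 10^(69.7/10) + 10^(69.8/10)) = 77.89 dB SPL.
Excess over the loudest (76.3 dB): 77.89 − 76.3 = 1.6 dB.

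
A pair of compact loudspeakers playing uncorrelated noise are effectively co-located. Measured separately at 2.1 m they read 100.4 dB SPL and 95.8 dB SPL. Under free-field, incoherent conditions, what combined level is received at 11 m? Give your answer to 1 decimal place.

87.3 dB SPL

Combined at 2.1 m: 10·log₁₀(10^(100.4/10)+10^(95.8/10)) = 101.69 dB SPL.
Then apply −20·log₁₀(11/2.1) = -14.38 dB → 87.3 dB SPL.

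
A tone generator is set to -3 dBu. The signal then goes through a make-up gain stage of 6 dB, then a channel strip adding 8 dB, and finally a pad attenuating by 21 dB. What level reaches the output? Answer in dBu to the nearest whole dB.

In dB, series stages simply add:
-3 + 6 + 8 − 21 = -10 dBu.

-10 dBu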